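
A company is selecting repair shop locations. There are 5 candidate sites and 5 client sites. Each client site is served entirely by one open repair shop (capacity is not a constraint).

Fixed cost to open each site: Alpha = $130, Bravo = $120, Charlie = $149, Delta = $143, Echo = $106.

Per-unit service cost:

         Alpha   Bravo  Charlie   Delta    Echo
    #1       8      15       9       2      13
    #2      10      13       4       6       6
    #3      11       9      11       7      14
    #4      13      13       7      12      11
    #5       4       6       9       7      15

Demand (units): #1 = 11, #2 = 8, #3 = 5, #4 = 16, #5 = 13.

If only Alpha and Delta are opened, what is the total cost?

Total cost: 622

Each client site is assigned to its cheapest site among the open ones.
{Alpha, Delta}: #1→Delta 2·11=22, #2→Delta 6·8=48, #3→Delta 7·5=35, #4→Delta 12·16=192, #5→Alpha 4·13=52. Service 349; fixed 273; total 622.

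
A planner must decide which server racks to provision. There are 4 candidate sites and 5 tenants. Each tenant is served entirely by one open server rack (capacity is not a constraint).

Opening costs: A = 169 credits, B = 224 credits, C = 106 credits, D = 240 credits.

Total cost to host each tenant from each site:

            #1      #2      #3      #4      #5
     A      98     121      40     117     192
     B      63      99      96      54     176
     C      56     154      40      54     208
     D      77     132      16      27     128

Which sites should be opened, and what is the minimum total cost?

For any fixed open set, each tenant goes to its cheapest open site; total = fixed + service.
{C}: #1→C 56, #2→C 154, #3→C 40, #4→C 54, #5→C 208. Service 512; fixed 106; total 618.
{D}: service 380 + fixed 240 = 620
{C, D}: service 359 + fixed 346 = 705
{A, B, C, D}: #1→C 56, #2→B 99, #3→D 16, #4→D 27, #5→D 128. Service 326; fixed 739; total 1065.
No other subset beats 618.

Open C only; minimum total cost 618.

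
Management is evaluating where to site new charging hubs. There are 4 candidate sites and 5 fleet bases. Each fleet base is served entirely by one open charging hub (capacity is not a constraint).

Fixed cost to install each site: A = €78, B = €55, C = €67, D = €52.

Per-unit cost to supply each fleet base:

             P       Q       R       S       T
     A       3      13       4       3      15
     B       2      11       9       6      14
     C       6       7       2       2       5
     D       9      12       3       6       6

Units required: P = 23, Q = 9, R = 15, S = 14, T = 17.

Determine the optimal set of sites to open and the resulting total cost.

Open B and C; minimum total cost 374.

For any fixed open set, each fleet base goes to its cheapest open site; total = fixed + service.
{B, C}: P→B 2·23=46, Q→C 7·9=63, R→C 2·15=30, S→C 2·14=28, T→C 5·17=85. Service 252; fixed 122; total 374.
{C}: service 344 + fixed 67 = 411
{A, C}: P→A 3·23=69, Q→C 7·9=63, R→C 2·15=30, S→C 2·14=28, T→C 5·17=85. Service 275; fixed 145; total 420.
{A, B, C, D}: service 252 + fixed 252 = 504
No other subset beats 374.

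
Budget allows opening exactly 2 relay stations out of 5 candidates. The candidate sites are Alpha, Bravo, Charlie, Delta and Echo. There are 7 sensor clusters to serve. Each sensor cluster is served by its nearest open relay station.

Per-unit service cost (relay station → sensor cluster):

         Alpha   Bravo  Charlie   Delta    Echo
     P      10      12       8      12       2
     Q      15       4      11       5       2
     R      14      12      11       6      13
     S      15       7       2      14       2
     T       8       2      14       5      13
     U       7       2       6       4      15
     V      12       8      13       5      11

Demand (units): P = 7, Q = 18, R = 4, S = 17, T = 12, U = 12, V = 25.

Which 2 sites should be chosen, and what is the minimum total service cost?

Choose Delta and Echo; total service cost 341.

With exactly 2 open, each sensor cluster uses its cheapest among the chosen.
{Delta, Echo}: P→Echo 2·7=14, Q→Echo 2·18=36, R→Delta 6·4=24, S→Echo 2·17=34, T→Delta 5·12=60, U→Delta 4·12=48, V→Delta 5·25=125. Service cost 341.
{Bravo, Echo}: service cost 380
{Charlie, Delta}: service cost 437
Among all 10 size-2 choices, {Delta, Echo} is lowest.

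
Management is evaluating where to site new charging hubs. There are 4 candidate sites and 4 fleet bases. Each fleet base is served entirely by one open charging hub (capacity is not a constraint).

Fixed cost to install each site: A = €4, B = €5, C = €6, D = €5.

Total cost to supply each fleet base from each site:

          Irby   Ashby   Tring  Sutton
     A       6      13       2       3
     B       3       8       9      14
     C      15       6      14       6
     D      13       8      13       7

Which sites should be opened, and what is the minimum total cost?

Open A and B; minimum total cost 25.

For any fixed open set, each fleet base goes to its cheapest open site; total = fixed + service.
{A, B}: Irby→B 3, Ashby→B 8, Tring→A 2, Sutton→A 3. Service 16; fixed 9; total 25.
{A, C}: service 17 + fixed 10 = 27
{A}: Irby→A 6, Ashby→A 13, Tring→A 2, Sutton→A 3. Service 24; fixed 4; total 28.
{A, B, C, D}: Irby→B 3, Ashby→C 6, Tring→A 2, Sutton→A 3. Service 14; fixed 20; total 34.
No other subset beats 25.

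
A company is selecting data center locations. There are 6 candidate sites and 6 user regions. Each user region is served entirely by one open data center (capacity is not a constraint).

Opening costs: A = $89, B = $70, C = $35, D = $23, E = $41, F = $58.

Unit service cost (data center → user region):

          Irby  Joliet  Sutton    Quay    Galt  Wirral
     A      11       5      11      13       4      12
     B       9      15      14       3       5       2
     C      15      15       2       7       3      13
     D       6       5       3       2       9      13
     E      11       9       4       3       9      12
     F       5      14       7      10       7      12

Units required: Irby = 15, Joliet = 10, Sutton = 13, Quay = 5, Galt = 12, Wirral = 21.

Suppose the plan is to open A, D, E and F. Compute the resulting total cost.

Total cost: 685

Each user region is assigned to its cheapest site among the open ones.
{A, D, E, F}: Irby→F 5·15=75, Joliet→A 5·10=50, Sutton→D 3·13=39, Quay→D 2·5=10, Galt→A 4·12=48, Wirral→A 12·21=252. Service 474; fixed 211; total 685.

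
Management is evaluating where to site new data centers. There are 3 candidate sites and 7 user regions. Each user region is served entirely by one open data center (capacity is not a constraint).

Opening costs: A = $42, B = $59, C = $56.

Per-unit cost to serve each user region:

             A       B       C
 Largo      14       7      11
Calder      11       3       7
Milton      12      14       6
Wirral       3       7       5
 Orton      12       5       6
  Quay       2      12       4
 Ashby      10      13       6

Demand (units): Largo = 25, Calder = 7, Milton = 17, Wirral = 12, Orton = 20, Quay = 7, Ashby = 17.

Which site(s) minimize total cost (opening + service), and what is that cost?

Open B and C; minimum total cost 703.

For any fixed open set, each user region goes to its cheapest open site; total = fixed + service.
{B, C}: Largo→B 7·25=175, Calder→B 3·7=21, Milton→C 6·17=102, Wirral→C 5·12=60, Orton→B 5·20=100, Quay→C 4·7=28, Ashby→C 6·17=102. Service 588; fixed 115; total 703.
{A, B, C}: service 550 + fixed 157 = 707
{C}: Largo→C 11·25=275, Calder→C 7·7=49, Milton→C 6·17=102, Wirral→C 5·12=60, Orton→C 6·20=120, Quay→C 4·7=28, Ashby→C 6·17=102. Service 736; fixed 56; total 792.
{A}: service 1091 + fixed 42 = 1133
No other subset beats 703.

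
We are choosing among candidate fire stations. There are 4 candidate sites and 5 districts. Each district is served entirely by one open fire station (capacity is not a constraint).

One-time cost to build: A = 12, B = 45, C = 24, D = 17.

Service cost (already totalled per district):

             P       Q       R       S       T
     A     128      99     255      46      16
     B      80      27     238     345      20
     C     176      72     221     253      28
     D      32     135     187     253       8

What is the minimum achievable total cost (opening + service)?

Minimum total cost: 374

For any fixed open set, each district goes to its cheapest open site; total = fixed + service.
{A, B, D}: P→D 32, Q→B 27, R→D 187, S→A 46, T→D 8. Service 300; fixed 74; total 374.
{A, B, C, D}: P→D 32, Q→B 27, R→D 187, S→A 46, T→D 8. Service 300; fixed 98; total 398.
{A, C, D}: service 345 + fixed 53 = 398
{A}: P→A 128, Q→A 99, R→A 255, S→A 46, T→A 16. Service 544; fixed 12; total 556.
(All 15 nonempty subsets were checked; A, B and D is lowest.)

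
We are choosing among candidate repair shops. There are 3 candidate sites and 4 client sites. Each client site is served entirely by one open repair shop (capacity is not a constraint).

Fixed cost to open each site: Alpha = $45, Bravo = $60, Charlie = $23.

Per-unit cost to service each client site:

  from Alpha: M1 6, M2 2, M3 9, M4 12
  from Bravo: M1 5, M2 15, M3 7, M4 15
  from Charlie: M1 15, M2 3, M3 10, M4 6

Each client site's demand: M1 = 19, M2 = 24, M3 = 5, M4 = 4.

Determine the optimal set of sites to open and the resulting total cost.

Open Alpha and Charlie; minimum total cost 299.

For any fixed open set, each client site goes to its cheapest open site; total = fixed + service.
{Alpha, Charlie}: M1→Alpha 6·19=114, M2→Alpha 2·24=48, M3→Alpha 9·5=45, M4→Charlie 6·4=24. Service 231; fixed 68; total 299.
{Alpha}: M1→Alpha 6·19=114, M2→Alpha 2·24=48, M3→Alpha 9·5=45, M4→Alpha 12·4=48. Service 255; fixed 45; total 300.
{Bravo, Charlie}: service 226 + fixed 83 = 309
{Alpha, Bravo, Charlie}: M1→Bravo 5·19=95, M2→Alpha 2·24=48, M3→Bravo 7·5=35, M4→Charlie 6·4=24. Service 202; fixed 128; total 330.
No other subset beats 299.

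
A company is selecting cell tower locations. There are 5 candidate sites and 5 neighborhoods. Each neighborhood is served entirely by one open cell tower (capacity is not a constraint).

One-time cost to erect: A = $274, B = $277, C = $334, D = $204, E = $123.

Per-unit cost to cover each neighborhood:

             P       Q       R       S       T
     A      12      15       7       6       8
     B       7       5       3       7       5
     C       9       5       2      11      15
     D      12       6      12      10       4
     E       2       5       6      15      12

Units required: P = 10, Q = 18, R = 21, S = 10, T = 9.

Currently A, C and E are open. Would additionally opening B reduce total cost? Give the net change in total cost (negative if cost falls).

Current service cost with {A, C, E}: 284.
Adding B: each neighborhood re-picks its cheapest; new service cost 257, saving 27.
Extra fixed cost: 277. Net change = 277 − 27 = 250.
(Totals: 1015 → 1265.)

No — net change +250 (cost rises by 250).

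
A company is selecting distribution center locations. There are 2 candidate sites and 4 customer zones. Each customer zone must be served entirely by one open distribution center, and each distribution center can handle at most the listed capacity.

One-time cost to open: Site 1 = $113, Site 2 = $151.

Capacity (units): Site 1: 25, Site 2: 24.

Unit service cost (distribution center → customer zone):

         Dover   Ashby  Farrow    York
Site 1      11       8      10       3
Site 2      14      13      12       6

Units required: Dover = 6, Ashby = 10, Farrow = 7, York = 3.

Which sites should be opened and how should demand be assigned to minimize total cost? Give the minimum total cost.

Minimum total cost: 498

Open {Site 1, Site 2}: Dover→Site 1 11·6=66, Ashby→Site 1 8·10=80, Farrow→Site 1 10·7=70, York→Site 2 6·3=18.
Loads: Site 1 carries 23/25, Site 2 carries 3/24. Service 234; fixed 264; total 498.
Next best feasible plan costs 503.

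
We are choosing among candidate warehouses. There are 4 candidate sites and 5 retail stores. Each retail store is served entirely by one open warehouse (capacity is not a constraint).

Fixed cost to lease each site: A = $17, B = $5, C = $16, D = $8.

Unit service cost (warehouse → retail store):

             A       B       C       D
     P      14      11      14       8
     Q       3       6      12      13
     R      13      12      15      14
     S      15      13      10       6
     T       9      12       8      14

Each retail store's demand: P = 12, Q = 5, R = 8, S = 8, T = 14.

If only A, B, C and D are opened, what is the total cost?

Total cost: 413

Each retail store is assigned to its cheapest site among the open ones.
{A, B, C, D}: P→D 8·12=96, Q→A 3·5=15, R→B 12·8=96, S→D 6·8=48, T→C 8·14=112. Service 367; fixed 46; total 413.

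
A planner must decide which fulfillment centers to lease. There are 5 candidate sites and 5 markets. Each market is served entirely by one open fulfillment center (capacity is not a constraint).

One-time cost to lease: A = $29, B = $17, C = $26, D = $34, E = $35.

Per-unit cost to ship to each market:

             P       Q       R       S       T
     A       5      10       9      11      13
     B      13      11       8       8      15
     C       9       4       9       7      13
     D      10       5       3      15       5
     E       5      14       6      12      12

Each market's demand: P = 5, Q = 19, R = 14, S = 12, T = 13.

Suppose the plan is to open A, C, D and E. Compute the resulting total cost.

Each market is assigned to its cheapest site among the open ones.
{A, C, D, E}: P→A 5·5=25, Q→C 4·19=76, R→D 3·14=42, S→C 7·12=84, T→D 5·13=65. Service 292; fixed 124; total 416.

Total cost: 416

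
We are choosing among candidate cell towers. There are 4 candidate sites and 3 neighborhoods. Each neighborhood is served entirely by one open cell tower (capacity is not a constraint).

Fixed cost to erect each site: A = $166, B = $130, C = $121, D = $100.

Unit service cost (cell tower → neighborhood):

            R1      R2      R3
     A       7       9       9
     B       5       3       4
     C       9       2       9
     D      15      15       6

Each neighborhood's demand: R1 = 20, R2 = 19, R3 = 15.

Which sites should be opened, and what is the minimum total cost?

For any fixed open set, each neighborhood goes to its cheapest open site; total = fixed + service.
{B}: R1→B 5·20=100, R2→B 3·19=57, R3→B 4·15=60. Service 217; fixed 130; total 347.
{B, D}: R1→B 5·20=100, R2→B 3·19=57, R3→B 4·15=60. Service 217; fixed 230; total 447.
{B, C}: R1→B 5·20=100, R2→C 2·19=38, R3→B 4·15=60. Service 198; fixed 251; total 449.
{A, B, C, D}: service 198 + fixed 517 = 715
No other subset beats 347.

Open B only; minimum total cost 347.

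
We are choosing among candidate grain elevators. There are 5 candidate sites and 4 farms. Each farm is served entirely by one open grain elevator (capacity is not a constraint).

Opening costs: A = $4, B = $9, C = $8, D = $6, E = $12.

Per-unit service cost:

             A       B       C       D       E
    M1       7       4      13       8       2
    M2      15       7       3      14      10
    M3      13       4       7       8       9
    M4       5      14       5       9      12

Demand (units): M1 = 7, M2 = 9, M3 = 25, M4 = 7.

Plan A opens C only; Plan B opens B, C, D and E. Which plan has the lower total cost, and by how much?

Plan A: {C}: M1→C 13·7=91, M2→C 3·9=27, M3→C 7·25=175, M4→C 5·7=35. Service 328; fixed 8; total 336.
Plan B: {B, C, D, E}: M1→E 2·7=14, M2→C 3·9=27, M3→B 4·25=100, M4→C 5·7=35. Service 176; fixed 35; total 211.
Difference: |336 − 211| = 125.

Plan B is cheaper by 125.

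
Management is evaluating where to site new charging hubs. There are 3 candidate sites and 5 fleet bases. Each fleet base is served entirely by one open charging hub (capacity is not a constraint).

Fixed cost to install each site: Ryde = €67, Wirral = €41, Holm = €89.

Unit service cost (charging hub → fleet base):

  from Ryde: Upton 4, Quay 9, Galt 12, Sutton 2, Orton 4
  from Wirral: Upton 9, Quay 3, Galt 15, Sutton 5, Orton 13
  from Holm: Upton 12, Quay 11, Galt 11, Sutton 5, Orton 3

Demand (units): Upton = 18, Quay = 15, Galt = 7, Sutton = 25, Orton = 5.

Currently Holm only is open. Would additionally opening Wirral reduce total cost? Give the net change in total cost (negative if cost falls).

Current service cost with {Holm}: 598.
Adding Wirral: each fleet base re-picks its cheapest; new service cost 424, saving 174.
Extra fixed cost: 41. Net change = 41 − 174 = -133.
(Totals: 687 → 554.)

Yes — net change −133 (cost falls by 133).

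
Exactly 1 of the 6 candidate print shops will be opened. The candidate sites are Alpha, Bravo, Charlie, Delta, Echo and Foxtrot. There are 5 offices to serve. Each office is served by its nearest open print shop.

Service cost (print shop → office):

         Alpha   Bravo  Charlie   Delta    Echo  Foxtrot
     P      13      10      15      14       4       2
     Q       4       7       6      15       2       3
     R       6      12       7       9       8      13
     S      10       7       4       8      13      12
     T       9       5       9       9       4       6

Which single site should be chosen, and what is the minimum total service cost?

Choose Echo only; total service cost 31.

With exactly 1 open, each office uses its cheapest among the chosen.
{Echo}: P→Echo 4, Q→Echo 2, R→Echo 8, S→Echo 13, T→Echo 4. Service cost 31.
{Foxtrot}: service cost 36
{Bravo}: service cost 41
Among all 6 size-1 choices, {Echo} is lowest.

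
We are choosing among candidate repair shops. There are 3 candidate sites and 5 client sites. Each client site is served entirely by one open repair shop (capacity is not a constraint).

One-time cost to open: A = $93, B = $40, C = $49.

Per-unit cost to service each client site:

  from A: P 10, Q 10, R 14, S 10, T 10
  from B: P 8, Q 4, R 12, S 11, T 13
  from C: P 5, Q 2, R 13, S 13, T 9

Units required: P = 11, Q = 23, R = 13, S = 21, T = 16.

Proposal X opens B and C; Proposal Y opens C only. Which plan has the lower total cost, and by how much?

Proposal X is cheaper by 15.

Proposal X: {B, C}: P→C 5·11=55, Q→C 2·23=46, R→B 12·13=156, S→B 11·21=231, T→C 9·16=144. Service 632; fixed 89; total 721.
Proposal Y: {C}: P→C 5·11=55, Q→C 2·23=46, R→C 13·13=169, S→C 13·21=273, T→C 9·16=144. Service 687; fixed 49; total 736.
Difference: |721 − 736| = 15.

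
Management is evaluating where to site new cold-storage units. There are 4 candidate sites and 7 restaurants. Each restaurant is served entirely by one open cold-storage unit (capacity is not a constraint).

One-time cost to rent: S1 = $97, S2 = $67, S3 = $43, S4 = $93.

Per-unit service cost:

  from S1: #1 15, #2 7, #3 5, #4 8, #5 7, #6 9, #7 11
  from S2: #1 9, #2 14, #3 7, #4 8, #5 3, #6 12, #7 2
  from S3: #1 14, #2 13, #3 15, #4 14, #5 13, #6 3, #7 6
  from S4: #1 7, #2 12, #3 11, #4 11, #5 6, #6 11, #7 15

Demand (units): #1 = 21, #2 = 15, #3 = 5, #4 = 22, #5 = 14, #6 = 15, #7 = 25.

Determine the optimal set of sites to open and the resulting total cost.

For any fixed open set, each restaurant goes to its cheapest open site; total = fixed + service.
{S1, S2, S3}: #1→S2 9·21=189, #2→S1 7·15=105, #3→S1 5·5=25, #4→S1 8·22=176, #5→S2 3·14=42, #6→S3 3·15=45, #7→S2 2·25=50. Service 632; fixed 207; total 839.
{S2, S3}: service 732 + fixed 110 = 842
{S2, S3, S4}: service 675 + fixed 203 = 878
{S1, S2, S3, S4}: #1→S4 7·21=147, #2→S1 7·15=105, #3→S1 5·5=25, #4→S1 8·22=176, #5→S2 3·14=42, #6→S3 3·15=45, #7→S2 2·25=50. Service 590; fixed 300; total 890.
No other subset beats 839.

Open S1, S2 and S3; minimum total cost 839.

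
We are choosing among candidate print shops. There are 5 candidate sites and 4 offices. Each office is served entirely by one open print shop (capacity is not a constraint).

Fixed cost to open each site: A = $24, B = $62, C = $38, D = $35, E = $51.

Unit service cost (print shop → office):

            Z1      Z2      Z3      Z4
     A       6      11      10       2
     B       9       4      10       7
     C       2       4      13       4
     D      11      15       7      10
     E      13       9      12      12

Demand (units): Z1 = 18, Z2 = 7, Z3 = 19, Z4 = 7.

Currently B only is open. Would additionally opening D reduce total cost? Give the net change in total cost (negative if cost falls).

Yes — net change −22 (cost falls by 22).

Current service cost with {B}: 429.
Adding D: each office re-picks its cheapest; new service cost 372, saving 57.
Extra fixed cost: 35. Net change = 35 − 57 = -22.
(Totals: 491 → 469.)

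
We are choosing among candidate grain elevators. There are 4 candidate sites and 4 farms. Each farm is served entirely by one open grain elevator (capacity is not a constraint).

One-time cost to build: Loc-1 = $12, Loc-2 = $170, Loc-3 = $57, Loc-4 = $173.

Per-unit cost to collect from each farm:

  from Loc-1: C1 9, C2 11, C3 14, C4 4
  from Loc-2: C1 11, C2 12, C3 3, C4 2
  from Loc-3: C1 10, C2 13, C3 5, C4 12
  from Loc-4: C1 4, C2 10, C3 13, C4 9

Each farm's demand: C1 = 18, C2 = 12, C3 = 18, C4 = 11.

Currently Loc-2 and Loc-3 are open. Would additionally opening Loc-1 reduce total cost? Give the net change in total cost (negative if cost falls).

Yes — net change −18 (cost falls by 18).

Current service cost with {Loc-2, Loc-3}: 400.
Adding Loc-1: each farm re-picks its cheapest; new service cost 370, saving 30.
Extra fixed cost: 12. Net change = 12 − 30 = -18.
(Totals: 627 → 609.)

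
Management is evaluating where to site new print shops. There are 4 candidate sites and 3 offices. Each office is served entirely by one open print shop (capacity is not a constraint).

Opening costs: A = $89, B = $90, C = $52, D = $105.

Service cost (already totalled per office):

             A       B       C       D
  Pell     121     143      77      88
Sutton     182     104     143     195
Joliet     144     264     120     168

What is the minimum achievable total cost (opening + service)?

Minimum total cost: 392

For any fixed open set, each office goes to its cheapest open site; total = fixed + service.
{C}: Pell→C 77, Sutton→C 143, Joliet→C 120. Service 340; fixed 52; total 392.
{B, C}: Pell→C 77, Sutton→B 104, Joliet→C 120. Service 301; fixed 142; total 443.
{A, C}: service 340 + fixed 141 = 481
{A, B, C, D}: service 301 + fixed 336 = 637
No other subset beats 392.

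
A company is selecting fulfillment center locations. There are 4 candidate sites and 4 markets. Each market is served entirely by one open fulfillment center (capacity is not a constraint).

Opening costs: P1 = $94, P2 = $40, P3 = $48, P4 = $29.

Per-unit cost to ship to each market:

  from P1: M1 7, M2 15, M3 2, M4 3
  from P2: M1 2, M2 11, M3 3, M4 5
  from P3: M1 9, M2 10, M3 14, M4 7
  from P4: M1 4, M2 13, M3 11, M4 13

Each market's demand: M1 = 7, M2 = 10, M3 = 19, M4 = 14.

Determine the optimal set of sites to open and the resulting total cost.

Open P2 only; minimum total cost 291.

For any fixed open set, each market goes to its cheapest open site; total = fixed + service.
{P2}: M1→P2 2·7=14, M2→P2 11·10=110, M3→P2 3·19=57, M4→P2 5·14=70. Service 251; fixed 40; total 291.
{P2, P4}: service 251 + fixed 69 = 320
{P2, P3}: M1→P2 2·7=14, M2→P3 10·10=100, M3→P2 3·19=57, M4→P2 5·14=70. Service 241; fixed 88; total 329.
{P1, P2, P3, P4}: service 194 + fixed 211 = 405
(All 15 nonempty subsets were checked; P2 only is lowest.)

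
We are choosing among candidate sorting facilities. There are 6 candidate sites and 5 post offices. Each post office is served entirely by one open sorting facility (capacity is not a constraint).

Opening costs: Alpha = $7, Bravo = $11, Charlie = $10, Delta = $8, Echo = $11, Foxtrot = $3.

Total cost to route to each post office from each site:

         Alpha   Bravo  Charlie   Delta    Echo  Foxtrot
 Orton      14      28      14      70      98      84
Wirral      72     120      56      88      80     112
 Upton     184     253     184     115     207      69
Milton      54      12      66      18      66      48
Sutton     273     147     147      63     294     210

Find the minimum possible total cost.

Minimum total cost: 241

For any fixed open set, each post office goes to its cheapest open site; total = fixed + service.
{Charlie, Delta, Foxtrot}: Orton→Charlie 14, Wirral→Charlie 56, Upton→Foxtrot 69, Milton→Delta 18, Sutton→Delta 63. Service 220; fixed 21; total 241.
{Bravo, Charlie, Delta, Foxtrot}: Orton→Charlie 14, Wirral→Charlie 56, Upton→Foxtrot 69, Milton→Bravo 12, Sutton→Delta 63. Service 214; fixed 32; total 246.
{Alpha, Charlie, Delta, Foxtrot}: service 220 + fixed 28 = 248
{Alpha, Bravo, Charlie, Delta, Echo, Foxtrot}: service 214 + fixed 50 = 264
No other subset beats 241.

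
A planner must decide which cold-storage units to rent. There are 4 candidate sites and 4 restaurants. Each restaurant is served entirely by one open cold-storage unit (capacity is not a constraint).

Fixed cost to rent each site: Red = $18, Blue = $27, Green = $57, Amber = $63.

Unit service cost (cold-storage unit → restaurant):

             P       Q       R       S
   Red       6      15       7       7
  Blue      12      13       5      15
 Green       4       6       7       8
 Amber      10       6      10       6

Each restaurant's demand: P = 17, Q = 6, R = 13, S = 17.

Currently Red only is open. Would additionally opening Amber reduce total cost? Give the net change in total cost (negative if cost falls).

Yes — net change −8 (cost falls by 8).

Current service cost with {Red}: 402.
Adding Amber: each restaurant re-picks its cheapest; new service cost 331, saving 71.
Extra fixed cost: 63. Net change = 63 − 71 = -8.
(Totals: 420 → 412.)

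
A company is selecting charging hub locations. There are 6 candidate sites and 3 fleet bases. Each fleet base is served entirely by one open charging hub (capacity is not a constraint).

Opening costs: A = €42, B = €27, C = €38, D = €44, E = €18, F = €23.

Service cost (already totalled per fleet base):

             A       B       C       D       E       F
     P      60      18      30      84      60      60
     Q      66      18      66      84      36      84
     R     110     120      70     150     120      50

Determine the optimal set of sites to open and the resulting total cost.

Open B and F; minimum total cost 136.

For any fixed open set, each fleet base goes to its cheapest open site; total = fixed + service.
{B, F}: P→B 18, Q→B 18, R→F 50. Service 86; fixed 50; total 136.
{B, E, F}: service 86 + fixed 68 = 154
{B, C}: service 106 + fixed 65 = 171
{A, B, C, D, E, F}: service 86 + fixed 192 = 278
No other subset beats 136.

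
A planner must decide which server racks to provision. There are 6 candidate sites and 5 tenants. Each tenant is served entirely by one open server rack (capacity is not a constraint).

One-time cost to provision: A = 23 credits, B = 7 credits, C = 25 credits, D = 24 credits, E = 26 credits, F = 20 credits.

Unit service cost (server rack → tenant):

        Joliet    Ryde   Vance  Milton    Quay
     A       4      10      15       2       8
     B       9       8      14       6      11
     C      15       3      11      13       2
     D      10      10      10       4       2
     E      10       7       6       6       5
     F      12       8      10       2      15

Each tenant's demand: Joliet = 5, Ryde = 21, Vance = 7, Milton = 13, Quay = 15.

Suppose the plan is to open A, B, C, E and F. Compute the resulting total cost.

Each tenant is assigned to its cheapest site among the open ones.
{A, B, C, E, F}: Joliet→A 4·5=20, Ryde→C 3·21=63, Vance→E 6·7=42, Milton→A 2·13=26, Quay→C 2·15=30. Service 181; fixed 101; total 282.

Total cost: 282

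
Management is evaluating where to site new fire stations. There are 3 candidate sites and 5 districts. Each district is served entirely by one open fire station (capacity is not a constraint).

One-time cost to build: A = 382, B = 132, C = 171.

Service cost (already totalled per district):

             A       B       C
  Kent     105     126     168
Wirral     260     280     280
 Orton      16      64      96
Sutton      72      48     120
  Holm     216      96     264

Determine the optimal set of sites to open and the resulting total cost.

Open B only; minimum total cost 746.

For any fixed open set, each district goes to its cheapest open site; total = fixed + service.
{B}: Kent→B 126, Wirral→B 280, Orton→B 64, Sutton→B 48, Holm→B 96. Service 614; fixed 132; total 746.
{B, C}: service 614 + fixed 303 = 917
{A, B}: service 525 + fixed 514 = 1039
{A, B, C}: Kent→A 105, Wirral→A 260, Orton→A 16, Sutton→B 48, Holm→B 96. Service 525; fixed 685; total 1210.
No other subset beats 746.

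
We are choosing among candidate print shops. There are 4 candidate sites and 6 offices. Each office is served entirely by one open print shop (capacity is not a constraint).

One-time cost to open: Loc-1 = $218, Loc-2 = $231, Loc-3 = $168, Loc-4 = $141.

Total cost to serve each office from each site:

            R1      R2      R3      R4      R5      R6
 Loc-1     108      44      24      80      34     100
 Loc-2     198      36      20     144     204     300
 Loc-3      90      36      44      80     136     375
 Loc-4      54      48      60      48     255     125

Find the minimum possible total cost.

For any fixed open set, each office goes to its cheapest open site; total = fixed + service.
{Loc-1}: R1→Loc-1 108, R2→Loc-1 44, R3→Loc-1 24, R4→Loc-1 80, R5→Loc-1 34, R6→Loc-1 100. Service 390; fixed 218; total 608.
{Loc-1, Loc-4}: service 304 + fixed 359 = 663
{Loc-4}: service 590 + fixed 141 = 731
{Loc-1, Loc-2, Loc-3, Loc-4}: R1→Loc-4 54, R2→Loc-2 36, R3→Loc-2 20, R4→Loc-4 48, R5→Loc-1 34, R6→Loc-1 100. Service 292; fixed 758; total 1050.
No other subset beats 608.

Minimum total cost: 608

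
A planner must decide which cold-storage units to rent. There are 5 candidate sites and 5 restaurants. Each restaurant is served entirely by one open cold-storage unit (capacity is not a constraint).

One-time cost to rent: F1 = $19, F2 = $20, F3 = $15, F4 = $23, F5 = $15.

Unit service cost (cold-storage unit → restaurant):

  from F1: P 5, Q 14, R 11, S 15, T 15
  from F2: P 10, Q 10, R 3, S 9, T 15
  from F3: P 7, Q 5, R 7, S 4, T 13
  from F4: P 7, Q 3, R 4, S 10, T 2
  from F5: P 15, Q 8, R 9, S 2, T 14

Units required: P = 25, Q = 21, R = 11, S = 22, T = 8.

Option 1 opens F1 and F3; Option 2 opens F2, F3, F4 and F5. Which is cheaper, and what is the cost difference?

Option 2 is cheaper by 129.

Option 1: {F1, F3}: P→F1 5·25=125, Q→F3 5·21=105, R→F3 7·11=77, S→F3 4·22=88, T→F3 13·8=104. Service 499; fixed 34; total 533.
Option 2: {F2, F3, F4, F5}: P→F3 7·25=175, Q→F4 3·21=63, R→F2 3·11=33, S→F5 2·22=44, T→F4 2·8=16. Service 331; fixed 73; total 404.
Difference: |533 − 404| = 129.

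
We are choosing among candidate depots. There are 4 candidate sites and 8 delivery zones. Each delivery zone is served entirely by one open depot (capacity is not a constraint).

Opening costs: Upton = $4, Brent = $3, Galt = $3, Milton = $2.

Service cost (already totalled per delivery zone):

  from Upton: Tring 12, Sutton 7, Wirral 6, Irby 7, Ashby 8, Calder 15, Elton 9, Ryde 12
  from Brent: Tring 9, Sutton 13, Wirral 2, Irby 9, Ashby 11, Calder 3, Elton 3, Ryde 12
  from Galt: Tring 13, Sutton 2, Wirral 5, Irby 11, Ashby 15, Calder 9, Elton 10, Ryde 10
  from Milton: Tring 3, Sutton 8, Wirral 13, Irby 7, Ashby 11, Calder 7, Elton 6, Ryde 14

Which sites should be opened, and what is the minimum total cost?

For any fixed open set, each delivery zone goes to its cheapest open site; total = fixed + service.
{Brent, Galt, Milton}: Tring→Milton 3, Sutton→Galt 2, Wirral→Brent 2, Irby→Milton 7, Ashby→Brent 11, Calder→Brent 3, Elton→Brent 3, Ryde→Galt 10. Service 41; fixed 8; total 49.
{Upton, Brent, Galt, Milton}: Tring→Milton 3, Sutton→Galt 2, Wirral→Brent 2, Irby→Upton 7, Ashby→Upton 8, Calder→Brent 3, Elton→Brent 3, Ryde→Galt 10. Service 38; fixed 12; total 50.
{Upton, Brent, Galt}: Tring→Brent 9, Sutton→Galt 2, Wirral→Brent 2, Irby→Upton 7, Ashby→Upton 8, Calder→Brent 3, Elton→Brent 3, Ryde→Galt 10. Service 44; fixed 10; total 54.
{Milton}: service 69 + fixed 2 = 71
(All 15 nonempty subsets were checked; Brent, Galt and Milton is lowest.)

Open Brent, Galt and Milton; minimum total cost 49.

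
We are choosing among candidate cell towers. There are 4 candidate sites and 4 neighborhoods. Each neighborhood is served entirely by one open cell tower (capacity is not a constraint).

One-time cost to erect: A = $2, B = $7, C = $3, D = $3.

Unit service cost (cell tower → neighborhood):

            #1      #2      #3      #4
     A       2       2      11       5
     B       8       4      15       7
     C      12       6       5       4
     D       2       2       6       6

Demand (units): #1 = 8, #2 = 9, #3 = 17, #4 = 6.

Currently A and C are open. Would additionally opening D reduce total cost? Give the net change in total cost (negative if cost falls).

No — net change +3 (cost rises by 3).

Current service cost with {A, C}: 143.
Adding D: each neighborhood re-picks its cheapest; new service cost 143, saving 0.
Extra fixed cost: 3. Net change = 3 − 0 = 3.
(Totals: 148 → 151.)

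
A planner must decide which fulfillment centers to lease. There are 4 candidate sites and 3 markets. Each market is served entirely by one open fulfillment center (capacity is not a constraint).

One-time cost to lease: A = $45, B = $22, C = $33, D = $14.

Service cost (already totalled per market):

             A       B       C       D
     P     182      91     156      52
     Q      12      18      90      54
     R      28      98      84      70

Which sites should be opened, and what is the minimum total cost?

Open A and D; minimum total cost 151.

For any fixed open set, each market goes to its cheapest open site; total = fixed + service.
{A, D}: P→D 52, Q→A 12, R→A 28. Service 92; fixed 59; total 151.
{A, B, D}: service 92 + fixed 81 = 173
{B, D}: P→D 52, Q→B 18, R→D 70. Service 140; fixed 36; total 176.
{A, B, C, D}: P→D 52, Q→A 12, R→A 28. Service 92; fixed 114; total 206.
No other subset beats 151.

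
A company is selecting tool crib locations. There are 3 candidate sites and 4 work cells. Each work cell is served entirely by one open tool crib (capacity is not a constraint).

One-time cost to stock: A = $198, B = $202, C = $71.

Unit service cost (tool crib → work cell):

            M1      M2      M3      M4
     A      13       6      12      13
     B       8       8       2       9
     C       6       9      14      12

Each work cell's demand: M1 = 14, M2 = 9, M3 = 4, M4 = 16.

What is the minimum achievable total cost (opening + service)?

Minimum total cost: 484

For any fixed open set, each work cell goes to its cheapest open site; total = fixed + service.
{C}: M1→C 6·14=84, M2→C 9·9=81, M3→C 14·4=56, M4→C 12·16=192. Service 413; fixed 71; total 484.
{B}: M1→B 8·14=112, M2→B 8·9=72, M3→B 2·4=8, M4→B 9·16=144. Service 336; fixed 202; total 538.
{B, C}: service 308 + fixed 273 = 581
{A, B, C}: service 290 + fixed 471 = 761
(All 7 nonempty subsets were checked; C only is lowest.)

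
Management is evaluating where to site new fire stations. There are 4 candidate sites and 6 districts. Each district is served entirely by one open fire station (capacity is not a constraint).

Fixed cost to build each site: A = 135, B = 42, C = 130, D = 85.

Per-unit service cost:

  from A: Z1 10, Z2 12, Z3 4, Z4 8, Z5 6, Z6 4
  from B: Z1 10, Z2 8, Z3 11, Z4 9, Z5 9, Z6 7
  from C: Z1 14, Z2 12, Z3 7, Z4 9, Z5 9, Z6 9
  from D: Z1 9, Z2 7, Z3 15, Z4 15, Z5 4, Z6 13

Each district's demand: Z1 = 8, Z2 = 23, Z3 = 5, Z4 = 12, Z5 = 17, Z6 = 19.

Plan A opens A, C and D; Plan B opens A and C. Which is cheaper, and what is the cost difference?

Plan A: {A, C, D}: Z1→D 9·8=72, Z2→D 7·23=161, Z3→A 4·5=20, Z4→A 8·12=96, Z5→D 4·17=68, Z6→A 4·19=76. Service 493; fixed 350; total 843.
Plan B: {A, C}: Z1→A 10·8=80, Z2→A 12·23=276, Z3→A 4·5=20, Z4→A 8·12=96, Z5→A 6·17=102, Z6→A 4·19=76. Service 650; fixed 265; total 915.
Difference: |843 − 915| = 72.

Plan A is cheaper by 72.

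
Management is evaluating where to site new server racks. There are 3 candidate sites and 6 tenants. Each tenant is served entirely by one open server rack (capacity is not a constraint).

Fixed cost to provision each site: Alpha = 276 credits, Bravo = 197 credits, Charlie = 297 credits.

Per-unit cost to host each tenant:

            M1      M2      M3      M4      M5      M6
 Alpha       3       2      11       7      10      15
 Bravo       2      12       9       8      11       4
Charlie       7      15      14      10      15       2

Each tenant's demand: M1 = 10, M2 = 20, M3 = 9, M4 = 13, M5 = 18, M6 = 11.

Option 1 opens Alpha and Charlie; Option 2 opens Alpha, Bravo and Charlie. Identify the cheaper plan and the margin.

Option 1: {Alpha, Charlie}: M1→Alpha 3·10=30, M2→Alpha 2·20=40, M3→Alpha 11·9=99, M4→Alpha 7·13=91, M5→Alpha 10·18=180, M6→Charlie 2·11=22. Service 462; fixed 573; total 1035.
Option 2: {Alpha, Bravo, Charlie}: M1→Bravo 2·10=20, M2→Alpha 2·20=40, M3→Bravo 9·9=81, M4→Alpha 7·13=91, M5→Alpha 10·18=180, M6→Charlie 2·11=22. Service 434; fixed 770; total 1204.
Difference: |1035 − 1204| = 169.

Option 1 is cheaper by 169.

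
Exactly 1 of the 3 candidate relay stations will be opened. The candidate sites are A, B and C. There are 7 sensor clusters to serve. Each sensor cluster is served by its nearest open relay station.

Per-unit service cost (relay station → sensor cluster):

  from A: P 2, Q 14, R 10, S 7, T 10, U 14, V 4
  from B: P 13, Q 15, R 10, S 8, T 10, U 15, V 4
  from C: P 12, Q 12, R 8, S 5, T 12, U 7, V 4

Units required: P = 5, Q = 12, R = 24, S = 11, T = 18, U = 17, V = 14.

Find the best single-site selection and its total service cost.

With exactly 1 open, each sensor cluster uses its cheapest among the chosen.
{C}: P→C 12·5=60, Q→C 12·12=144, R→C 8·24=192, S→C 5·11=55, T→C 12·18=216, U→C 7·17=119, V→C 4·14=56. Service cost 842.
{A}: service cost 969
{B}: service cost 1064
Among all 3 size-1 choices, {C} is lowest.

Choose C only; total service cost 842.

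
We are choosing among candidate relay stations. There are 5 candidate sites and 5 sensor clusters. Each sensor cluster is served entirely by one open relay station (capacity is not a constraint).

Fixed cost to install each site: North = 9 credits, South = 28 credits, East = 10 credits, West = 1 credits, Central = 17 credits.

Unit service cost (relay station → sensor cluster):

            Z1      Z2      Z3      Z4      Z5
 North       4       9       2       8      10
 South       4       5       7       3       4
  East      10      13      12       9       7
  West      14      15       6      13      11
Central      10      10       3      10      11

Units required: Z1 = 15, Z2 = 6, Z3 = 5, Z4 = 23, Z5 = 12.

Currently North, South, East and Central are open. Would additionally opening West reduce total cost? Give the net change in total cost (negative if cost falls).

Current service cost with {North, South, East, Central}: 217.
Adding West: each sensor cluster re-picks its cheapest; new service cost 217, saving 0.
Extra fixed cost: 1. Net change = 1 − 0 = 1.
(Totals: 281 → 282.)

No — net change +1 (cost rises by 1).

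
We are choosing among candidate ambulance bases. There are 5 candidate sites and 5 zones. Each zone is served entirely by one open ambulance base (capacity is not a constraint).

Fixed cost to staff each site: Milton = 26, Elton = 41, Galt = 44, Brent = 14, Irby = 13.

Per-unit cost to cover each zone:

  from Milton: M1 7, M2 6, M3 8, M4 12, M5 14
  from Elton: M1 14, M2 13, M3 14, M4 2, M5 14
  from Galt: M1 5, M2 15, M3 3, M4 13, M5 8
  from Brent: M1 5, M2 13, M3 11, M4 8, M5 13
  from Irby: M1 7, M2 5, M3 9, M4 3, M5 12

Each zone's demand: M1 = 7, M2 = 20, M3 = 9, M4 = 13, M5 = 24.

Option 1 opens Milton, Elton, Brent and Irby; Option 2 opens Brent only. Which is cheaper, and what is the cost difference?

Option 1: {Milton, Elton, Brent, Irby}: M1→Brent 5·7=35, M2→Irby 5·20=100, M3→Milton 8·9=72, M4→Elton 2·13=26, M5→Irby 12·24=288. Service 521; fixed 94; total 615.
Option 2: {Brent}: M1→Brent 5·7=35, M2→Brent 13·20=260, M3→Brent 11·9=99, M4→Brent 8·13=104, M5→Brent 13·24=312. Service 810; fixed 14; total 824.
Difference: |615 − 824| = 209.

Option 1 is cheaper by 209.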